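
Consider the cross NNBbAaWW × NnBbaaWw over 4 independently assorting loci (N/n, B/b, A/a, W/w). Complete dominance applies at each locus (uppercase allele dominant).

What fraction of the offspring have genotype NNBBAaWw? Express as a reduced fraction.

NNBbAaWW gametes: NBAW×4, NBaW×4, NbAW×4, NbaW×4
NnBbaaWw gametes: NBaW×2, NBaw×2, NbaW×2, Nbaw×2, nBaW×2, nBaw×2, nbaW×2, nbaw×2
NNBbAaWW×NnBbaaWw grid (16·16=256): NNBBAaWW=8 NNBBAaWw=8 NNBBaaWW=8 NNBBaaWw=8 NNBbAaWW=16 NNBbAaWw=16 NNBbaaWW=16 NNBbaaWw=16 NNbbAaWW=8 NNbbAaWw=8 NNbbaaWW=8 NNbbaaWw=8 NnBBAaWW=8 NnBBAaWw=8 NnBBaaWW=8 NnBBaaWw=8 NnBbAaWW=16 NnBbAaWw=16 NnBbaaWW=16 NnBbaaWw=16 NnbbAaWW=8 NnbbAaWw=8 NnbbaaWW=8 NnbbaaWw=8
NNBBAaWw hits 8/256; gcd=8; 8÷8/256÷8 = 1/32

P(NNBBAaWw) = 1/32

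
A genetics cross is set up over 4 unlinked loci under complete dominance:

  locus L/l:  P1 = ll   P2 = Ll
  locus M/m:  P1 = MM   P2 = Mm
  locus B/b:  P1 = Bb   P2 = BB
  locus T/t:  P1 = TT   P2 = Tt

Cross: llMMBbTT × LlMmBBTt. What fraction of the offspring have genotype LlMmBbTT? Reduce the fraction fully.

P(LlMmBbTT) = 1/16

llMMBbTT gametes: lMBT×8, lMbT×8
LlMmBBTt gametes: LMBT×2, LMBt×2, LmBT×2, LmBt×2, lMBT×2, lMBt×2, lmBT×2, lmBt×2
llMMBbTT×LlMmBBTt grid (16·16=256): LlMMBBTT=16 LlMMBBTt=16 LlMMBbTT=16 LlMMBbTt=16 LlMmBBTT=16 LlMmBBTt=16 LlMmBbTT=16 LlMmBbTt=16 llMMBBTT=16 llMMBBTt=16 llMMBbTT=16 llMMBbTt=16 llMmBBTT=16 llMmBBTt=16 llMmBbTT=16 llMmBbTt=16
LlMmBbTT hits 16/256; gcd=16; 16÷16/256÷16 = 1/16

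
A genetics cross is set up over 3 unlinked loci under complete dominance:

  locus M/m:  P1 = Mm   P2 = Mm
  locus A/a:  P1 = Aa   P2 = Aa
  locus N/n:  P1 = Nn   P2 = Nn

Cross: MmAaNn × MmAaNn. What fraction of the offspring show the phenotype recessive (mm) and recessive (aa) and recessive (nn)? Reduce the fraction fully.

MmAaNn gametes: MAN×1, MAn×1, MaN×1, Man×1, mAN×1, mAn×1, maN×1, man×1
MmAaNn gametes: MAN×1, MAn×1, MaN×1, Man×1, mAN×1, mAn×1, maN×1, man×1
MmAaNn×MmAaNn grid (8·8=64): MMAANN=1 MMAANn=2 MMAAnn=1 MMAaNN=2 MMAaNn=4 MMAann=2 MMaaNN=1 MMaaNn=2 MMaann=1 MmAANN=2 MmAANn=4 MmAAnn=2 MmAaNN=4 MmAaNn=8 MmAann=4 MmaaNN=2 MmaaNn=4 Mmaann=2 mmAANN=1 mmAANn=2 mmAAnn=1 mmAaNN=2 mmAaNn=4 mmAann=2 mmaaNN=1 mmaaNn=2 mmaann=1
mm aa nn hits 1/64; gcd=1; 1÷1/64÷1 = 1/64

P(mm aa nn) = 1/64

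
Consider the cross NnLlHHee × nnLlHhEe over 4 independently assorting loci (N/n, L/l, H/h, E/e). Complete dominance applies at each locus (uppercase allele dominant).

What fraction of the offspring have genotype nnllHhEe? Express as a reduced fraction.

P(nnllHhEe) = 1/32

NnLlHHee gametes: NLHe×4, NlHe×4, nLHe×4, nlHe×4
nnLlHhEe gametes: nLHE×2, nLHe×2, nLhE×2, nLhe×2, nlHE×2, nlHe×2, nlhE×2, nlhe×2
NnLlHHee×nnLlHhEe grid (16·16=256): NnLLHHEe=8 NnLLHHee=8 NnLLHhEe=8 NnLLHhee=8 NnLlHHEe=16 NnLlHHee=16 NnLlHhEe=16 NnLlHhee=16 NnllHHEe=8 NnllHHee=8 NnllHhEe=8 NnllHhee=8 nnLLHHEe=8 nnLLHHee=8 nnLLHhEe=8 nnLLHhee=8 nnLlHHEe=16 nnLlHHee=16 nnLlHhEe=16 nnLlHhee=16 nnllHHEe=8 nnllHHee=8 nnllHhEe=8 nnllHhee=8
nnllHhEe hits 8/256; gcd=8; 8÷8/256÷8 = 1/32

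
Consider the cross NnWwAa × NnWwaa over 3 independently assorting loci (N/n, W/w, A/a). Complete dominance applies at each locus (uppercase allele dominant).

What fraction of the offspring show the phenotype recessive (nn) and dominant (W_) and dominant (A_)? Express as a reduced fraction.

P(nn W_ A_) = 3/32

NnWwAa gametes: NWA×1, NWa×1, NwA×1, Nwa×1, nWA×1, nWa×1, nwA×1, nwa×1
NnWwaa gametes: NWa×2, Nwa×2, nWa×2, nwa×2
NnWwAa×NnWwaa grid (8·8=64): NNWWAa=2 NNWWaa=2 NNWwAa=4 NNWwaa=4 NNwwAa=2 NNwwaa=2 NnWWAa=4 NnWWaa=4 NnWwAa=8 NnWwaa=8 NnwwAa=4 Nnwwaa=4 nnWWAa=2 nnWWaa=2 nnWwAa=4 nnWwaa=4 nnwwAa=2 nnwwaa=2
nn W_ A_ hits 6/64; gcd=2; 6÷2/64÷2 = 3/32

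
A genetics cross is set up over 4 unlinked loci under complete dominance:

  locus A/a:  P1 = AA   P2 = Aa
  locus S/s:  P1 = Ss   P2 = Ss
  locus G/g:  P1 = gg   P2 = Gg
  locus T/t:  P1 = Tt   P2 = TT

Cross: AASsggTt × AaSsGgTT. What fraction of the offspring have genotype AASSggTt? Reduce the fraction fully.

AASsggTt gametes: ASgT×4, ASgt×4, AsgT×4, Asgt×4
AaSsGgTT gametes: ASGT×2, ASgT×2, AsGT×2, AsgT×2, aSGT×2, aSgT×2, asGT×2, asgT×2
AASsggTt×AaSsGgTT grid (16·16=256): AASSGgTT=8 AASSGgTt=8 AASSggTT=8 AASSggTt=8 AASsGgTT=16 AASsGgTt=16 AASsggTT=16 AASsggTt=16 AAssGgTT=8 AAssGgTt=8 AAssggTT=8 AAssggTt=8 AaSSGgTT=8 AaSSGgTt=8 AaSSggTT=8 AaSSggTt=8 AaSsGgTT=16 AaSsGgTt=16 AaSsggTT=16 AaSsggTt=16 AassGgTT=8 AassGgTt=8 AassggTT=8 AassggTt=8
AASSggTt hits 8/256; gcd=8; 8÷8/256÷8 = 1/32

P(AASSggTt) = 1/32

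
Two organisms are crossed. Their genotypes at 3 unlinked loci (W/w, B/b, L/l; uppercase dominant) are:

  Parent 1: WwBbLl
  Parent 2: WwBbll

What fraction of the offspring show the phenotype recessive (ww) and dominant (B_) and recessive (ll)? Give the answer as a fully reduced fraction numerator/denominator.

P(ww B_ ll) = 3/32

WwBbLl gametes: WBL×1, WBl×1, WbL×1, Wbl×1, wBL×1, wBl×1, wbL×1, wbl×1
WwBbll gametes: WBl×2, Wbl×2, wBl×2, wbl×2
WwBbLl×WwBbll grid (8·8=64): WWBBLl=2 WWBBll=2 WWBbLl=4 WWBbll=4 WWbbLl=2 WWbbll=2 WwBBLl=4 WwBBll=4 WwBbLl=8 WwBbll=8 WwbbLl=4 Wwbbll=4 wwBBLl=2 wwBBll=2 wwBbLl=4 wwBbll=4 wwbbLl=2 wwbbll=2
ww B_ ll hits 6/64; gcd=2; 6÷2/64÷2 = 3/32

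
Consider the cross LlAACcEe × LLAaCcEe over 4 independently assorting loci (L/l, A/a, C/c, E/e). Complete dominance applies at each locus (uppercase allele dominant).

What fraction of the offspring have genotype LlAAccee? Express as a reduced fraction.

LlAACcEe gametes: LACE×2, LACe×2, LAcE×2, LAce×2, lACE×2, lACe×2, lAcE×2, lAce×2
LLAaCcEe gametes: LACE×2, LACe×2, LAcE×2, LAce×2, LaCE×2, LaCe×2, LacE×2, Lace×2
LlAACcEe×LLAaCcEe grid (16·16=256): LLAACCEE=4 LLAACCEe=8 LLAACCee=4 LLAACcEE=8 LLAACcEe=16 LLAACcee=8 LLAAccEE=4 LLAAccEe=8 LLAAccee=4 LLAaCCEE=4 LLAaCCEe=8 LLAaCCee=4 LLAaCcEE=8 LLAaCcEe=16 LLAaCcee=8 LLAaccEE=4 LLAaccEe=8 LLAaccee=4 LlAACCEE=4 LlAACCEe=8 LlAACCee=4 LlAACcEE=8 LlAACcEe=16 LlAACcee=8 LlAAccEE=4 LlAAccEe=8 LlAAccee=4 LlAaCCEE=4 LlAaCCEe=8 LlAaCCee=4 LlAaCcEE=8 LlAaCcEe=16 LlAaCcee=8 LlAaccEE=4 LlAaccEe=8 LlAaccee=4
LlAAccee hits 4/256; gcd=4; 4÷4/256÷4 = 1/64

P(LlAAccee) = 1/64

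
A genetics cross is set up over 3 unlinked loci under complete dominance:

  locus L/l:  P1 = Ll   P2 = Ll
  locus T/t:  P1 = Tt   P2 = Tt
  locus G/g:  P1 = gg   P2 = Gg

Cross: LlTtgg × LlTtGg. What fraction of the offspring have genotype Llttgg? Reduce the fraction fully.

P(Llttgg) = 1/16

LlTtgg gametes: LTg×2, Ltg×2, lTg×2, ltg×2
LlTtGg gametes: LTG×1, LTg×1, LtG×1, Ltg×1, lTG×1, lTg×1, ltG×1, ltg×1
LlTtgg×LlTtGg grid (8·8=64): LLTTGg=2 LLTTgg=2 LLTtGg=4 LLTtgg=4 LLttGg=2 LLttgg=2 LlTTGg=4 LlTTgg=4 LlTtGg=8 LlTtgg=8 LlttGg=4 Llttgg=4 llTTGg=2 llTTgg=2 llTtGg=4 llTtgg=4 llttGg=2 llttgg=2
Llttgg hits 4/64; gcd=4; 4÷4/64÷4 = 1/16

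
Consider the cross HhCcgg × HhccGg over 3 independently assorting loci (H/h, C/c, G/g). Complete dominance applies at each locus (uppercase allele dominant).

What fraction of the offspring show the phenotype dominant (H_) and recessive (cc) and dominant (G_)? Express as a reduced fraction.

HhCcgg gametes: HCg×2, Hcg×2, hCg×2, hcg×2
HhccGg gametes: HcG×2, Hcg×2, hcG×2, hcg×2
HhCcgg×HhccGg grid (8·8=64): HHCcGg=4 HHCcgg=4 HHccGg=4 HHccgg=4 HhCcGg=8 HhCcgg=8 HhccGg=8 Hhccgg=8 hhCcGg=4 hhCcgg=4 hhccGg=4 hhccgg=4
H_ cc G_ hits 12/64; gcd=4; 12÷4/64÷4 = 3/16

P(H_ cc G_) = 3/16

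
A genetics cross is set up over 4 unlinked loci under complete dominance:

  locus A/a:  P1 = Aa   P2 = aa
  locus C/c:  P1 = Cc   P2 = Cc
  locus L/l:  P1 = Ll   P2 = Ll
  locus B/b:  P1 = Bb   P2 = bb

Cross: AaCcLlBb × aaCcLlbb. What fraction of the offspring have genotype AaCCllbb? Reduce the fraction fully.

P(AaCCllbb) = 1/64

AaCcLlBb gametes: ACLB×1, ACLb×1, AClB×1, AClb×1, AcLB×1, AcLb×1, AclB×1, Aclb×1, aCLB×1, aCLb×1, aClB×1, aClb×1, acLB×1, acLb×1, aclB×1, aclb×1
aaCcLlbb gametes: aCLb×4, aClb×4, acLb×4, aclb×4
AaCcLlBb×aaCcLlbb grid (16·16=256): AaCCLLBb=4 AaCCLLbb=4 AaCCLlBb=8 AaCCLlbb=8 AaCCllBb=4 AaCCllbb=4 AaCcLLBb=8 AaCcLLbb=8 AaCcLlBb=16 AaCcLlbb=16 AaCcllBb=8 AaCcllbb=8 AaccLLBb=4 AaccLLbb=4 AaccLlBb=8 AaccLlbb=8 AaccllBb=4 Aaccllbb=4 aaCCLLBb=4 aaCCLLbb=4 aaCCLlBb=8 aaCCLlbb=8 aaCCllBb=4 aaCCllbb=4 aaCcLLBb=8 aaCcLLbb=8 aaCcLlBb=16 aaCcLlbb=16 aaCcllBb=8 aaCcllbb=8 aaccLLBb=4 aaccLLbb=4 aaccLlBb=8 aaccLlbb=8 aaccllBb=4 aaccllbb=4
AaCCllbb hits 4/256; gcd=4; 4÷4/256÷4 = 1/64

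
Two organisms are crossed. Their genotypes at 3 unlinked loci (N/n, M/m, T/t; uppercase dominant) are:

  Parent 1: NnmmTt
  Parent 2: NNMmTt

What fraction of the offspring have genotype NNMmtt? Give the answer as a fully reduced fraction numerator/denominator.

NnmmTt gametes: NmT×2, Nmt×2, nmT×2, nmt×2
NNMmTt gametes: NMT×2, NMt×2, NmT×2, Nmt×2
NnmmTt×NNMmTt grid (8·8=64): NNMmTT=4 NNMmTt=8 NNMmtt=4 NNmmTT=4 NNmmTt=8 NNmmtt=4 NnMmTT=4 NnMmTt=8 NnMmtt=4 NnmmTT=4 NnmmTt=8 Nnmmtt=4
NNMmtt hits 4/64; gcd=4; 4÷4/64÷4 = 1/16

P(NNMmtt) = 1/16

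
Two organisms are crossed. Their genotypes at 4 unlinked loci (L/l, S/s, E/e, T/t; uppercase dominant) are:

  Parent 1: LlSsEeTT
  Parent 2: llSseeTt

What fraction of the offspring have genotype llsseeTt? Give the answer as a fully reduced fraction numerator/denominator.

LlSsEeTT gametes: LSET×2, LSeT×2, LsET×2, LseT×2, lSET×2, lSeT×2, lsET×2, lseT×2
llSseeTt gametes: lSeT×4, lSet×4, lseT×4, lset×4
LlSsEeTT×llSseeTt grid (16·16=256): LlSSEeTT=8 LlSSEeTt=8 LlSSeeTT=8 LlSSeeTt=8 LlSsEeTT=16 LlSsEeTt=16 LlSseeTT=16 LlSseeTt=16 LlssEeTT=8 LlssEeTt=8 LlsseeTT=8 LlsseeTt=8 llSSEeTT=8 llSSEeTt=8 llSSeeTT=8 llSSeeTt=8 llSsEeTT=16 llSsEeTt=16 llSseeTT=16 llSseeTt=16 llssEeTT=8 llssEeTt=8 llsseeTT=8 llsseeTt=8
llsseeTt hits 8/256; gcd=8; 8÷8/256÷8 = 1/32

P(llsseeTt) = 1/32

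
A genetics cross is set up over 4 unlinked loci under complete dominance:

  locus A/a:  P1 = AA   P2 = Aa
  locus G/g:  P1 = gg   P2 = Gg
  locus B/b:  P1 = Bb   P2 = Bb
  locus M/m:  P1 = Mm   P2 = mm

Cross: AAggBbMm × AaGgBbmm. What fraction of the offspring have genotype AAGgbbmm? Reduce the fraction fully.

P(AAGgbbmm) = 1/32

AAggBbMm gametes: AgBM×4, AgBm×4, AgbM×4, Agbm×4
AaGgBbmm gametes: AGBm×2, AGbm×2, AgBm×2, Agbm×2, aGBm×2, aGbm×2, agBm×2, agbm×2
AAggBbMm×AaGgBbmm grid (16·16=256): AAGgBBMm=8 AAGgBBmm=8 AAGgBbMm=16 AAGgBbmm=16 AAGgbbMm=8 AAGgbbmm=8 AAggBBMm=8 AAggBBmm=8 AAggBbMm=16 AAggBbmm=16 AAggbbMm=8 AAggbbmm=8 AaGgBBMm=8 AaGgBBmm=8 AaGgBbMm=16 AaGgBbmm=16 AaGgbbMm=8 AaGgbbmm=8 AaggBBMm=8 AaggBBmm=8 AaggBbMm=16 AaggBbmm=16 AaggbbMm=8 Aaggbbmm=8
AAGgbbmm hits 8/256; gcd=8; 8÷8/256÷8 = 1/32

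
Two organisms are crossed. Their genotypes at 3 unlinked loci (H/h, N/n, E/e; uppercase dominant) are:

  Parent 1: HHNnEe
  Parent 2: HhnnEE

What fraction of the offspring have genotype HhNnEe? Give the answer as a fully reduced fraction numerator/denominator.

P(HhNnEe) = 1/8

HHNnEe gametes: HNE×2, HNe×2, HnE×2, Hne×2
HhnnEE gametes: HnE×4, hnE×4
HHNnEe×HhnnEE grid (8·8=64): HHNnEE=8 HHNnEe=8 HHnnEE=8 HHnnEe=8 HhNnEE=8 HhNnEe=8 HhnnEE=8 HhnnEe=8
HhNnEe hits 8/64; gcd=8; 8÷8/64÷8 = 1/8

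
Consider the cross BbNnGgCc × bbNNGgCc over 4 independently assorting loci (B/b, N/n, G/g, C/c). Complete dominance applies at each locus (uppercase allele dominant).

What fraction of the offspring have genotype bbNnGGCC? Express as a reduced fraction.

BbNnGgCc gametes: BNGC×1, BNGc×1, BNgC×1, BNgc×1, BnGC×1, BnGc×1, BngC×1, Bngc×1, bNGC×1, bNGc×1, bNgC×1, bNgc×1, bnGC×1, bnGc×1, bngC×1, bngc×1
bbNNGgCc gametes: bNGC×4, bNGc×4, bNgC×4, bNgc×4
BbNnGgCc×bbNNGgCc grid (16·16=256): BbNNGGCC=4 BbNNGGCc=8 BbNNGGcc=4 BbNNGgCC=8 BbNNGgCc=16 BbNNGgcc=8 BbNNggCC=4 BbNNggCc=8 BbNNggcc=4 BbNnGGCC=4 BbNnGGCc=8 BbNnGGcc=4 BbNnGgCC=8 BbNnGgCc=16 BbNnGgcc=8 BbNnggCC=4 BbNnggCc=8 BbNnggcc=4 bbNNGGCC=4 bbNNGGCc=8 bbNNGGcc=4 bbNNGgCC=8 bbNNGgCc=16 bbNNGgcc=8 bbNNggCC=4 bbNNggCc=8 bbNNggcc=4 bbNnGGCC=4 bbNnGGCc=8 bbNnGGcc=4 bbNnGgCC=8 bbNnGgCc=16 bbNnGgcc=8 bbNnggCC=4 bbNnggCc=8 bbNnggcc=4
bbNnGGCC hits 4/256; gcd=4; 4÷4/256÷4 = 1/64

P(bbNnGGCC) = 1/64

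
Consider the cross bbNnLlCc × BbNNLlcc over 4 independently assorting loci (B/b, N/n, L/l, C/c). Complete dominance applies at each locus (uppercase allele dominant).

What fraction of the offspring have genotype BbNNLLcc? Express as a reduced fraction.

bbNnLlCc gametes: bNLC×2, bNLc×2, bNlC×2, bNlc×2, bnLC×2, bnLc×2, bnlC×2, bnlc×2
BbNNLlcc gametes: BNLc×4, BNlc×4, bNLc×4, bNlc×4
bbNnLlCc×BbNNLlcc grid (16·16=256): BbNNLLCc=8 BbNNLLcc=8 BbNNLlCc=16 BbNNLlcc=16 BbNNllCc=8 BbNNllcc=8 BbNnLLCc=8 BbNnLLcc=8 BbNnLlCc=16 BbNnLlcc=16 BbNnllCc=8 BbNnllcc=8 bbNNLLCc=8 bbNNLLcc=8 bbNNLlCc=16 bbNNLlcc=16 bbNNllCc=8 bbNNllcc=8 bbNnLLCc=8 bbNnLLcc=8 bbNnLlCc=16 bbNnLlcc=16 bbNnllCc=8 bbNnllcc=8
BbNNLLcc hits 8/256; gcd=8; 8÷8/256÷8 = 1/32

P(BbNNLLcc) = 1/32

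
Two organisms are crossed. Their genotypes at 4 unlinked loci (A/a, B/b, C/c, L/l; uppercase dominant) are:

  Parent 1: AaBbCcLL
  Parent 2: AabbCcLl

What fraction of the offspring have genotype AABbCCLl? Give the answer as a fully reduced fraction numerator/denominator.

P(AABbCCLl) = 1/64

AaBbCcLL gametes: ABCL×2, ABcL×2, AbCL×2, AbcL×2, aBCL×2, aBcL×2, abCL×2, abcL×2
AabbCcLl gametes: AbCL×2, AbCl×2, AbcL×2, Abcl×2, abCL×2, abCl×2, abcL×2, abcl×2
AaBbCcLL×AabbCcLl grid (16·16=256): AABbCCLL=4 AABbCCLl=4 AABbCcLL=8 AABbCcLl=8 AABbccLL=4 AABbccLl=4 AAbbCCLL=4 AAbbCCLl=4 AAbbCcLL=8 AAbbCcLl=8 AAbbccLL=4 AAbbccLl=4 AaBbCCLL=8 AaBbCCLl=8 AaBbCcLL=16 AaBbCcLl=16 AaBbccLL=8 AaBbccLl=8 AabbCCLL=8 AabbCCLl=8 AabbCcLL=16 AabbCcLl=16 AabbccLL=8 AabbccLl=8 aaBbCCLL=4 aaBbCCLl=4 aaBbCcLL=8 aaBbCcLl=8 aaBbccLL=4 aaBbccLl=4 aabbCCLL=4 aabbCCLl=4 aabbCcLL=8 aabbCcLl=8 aabbccLL=4 aabbccLl=4
AABbCCLl hits 4/256; gcd=4; 4÷4/256÷4 = 1/64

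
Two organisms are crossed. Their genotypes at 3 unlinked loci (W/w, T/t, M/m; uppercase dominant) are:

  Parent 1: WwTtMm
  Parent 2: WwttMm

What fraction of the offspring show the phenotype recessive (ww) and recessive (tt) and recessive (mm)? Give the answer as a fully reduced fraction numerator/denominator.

P(ww tt mm) = 1/32

WwTtMm gametes: WTM×1, WTm×1, WtM×1, Wtm×1, wTM×1, wTm×1, wtM×1, wtm×1
WwttMm gametes: WtM×2, Wtm×2, wtM×2, wtm×2
WwTtMm×WwttMm grid (8·8=64): WWTtMM=2 WWTtMm=4 WWTtmm=2 WWttMM=2 WWttMm=4 WWttmm=2 WwTtMM=4 WwTtMm=8 WwTtmm=4 WwttMM=4 WwttMm=8 Wwttmm=4 wwTtMM=2 wwTtMm=4 wwTtmm=2 wwttMM=2 wwttMm=4 wwttmm=2
ww tt mm hits 2/64; gcd=2; 2÷2/64÷2 = 1/32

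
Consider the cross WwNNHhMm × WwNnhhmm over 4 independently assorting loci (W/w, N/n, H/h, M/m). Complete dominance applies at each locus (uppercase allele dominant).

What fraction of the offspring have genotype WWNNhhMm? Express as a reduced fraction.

WwNNHhMm gametes: WNHM×2, WNHm×2, WNhM×2, WNhm×2, wNHM×2, wNHm×2, wNhM×2, wNhm×2
WwNnhhmm gametes: WNhm×4, Wnhm×4, wNhm×4, wnhm×4
WwNNHhMm×WwNnhhmm grid (16·16=256): WWNNHhMm=8 WWNNHhmm=8 WWNNhhMm=8 WWNNhhmm=8 WWNnHhMm=8 WWNnHhmm=8 WWNnhhMm=8 WWNnhhmm=8 WwNNHhMm=16 WwNNHhmm=16 WwNNhhMm=16 WwNNhhmm=16 WwNnHhMm=16 WwNnHhmm=16 WwNnhhMm=16 WwNnhhmm=16 wwNNHhMm=8 wwNNHhmm=8 wwNNhhMm=8 wwNNhhmm=8 wwNnHhMm=8 wwNnHhmm=8 wwNnhhMm=8 wwNnhhmm=8
WWNNhhMm hits 8/256; gcd=8; 8÷8/256÷8 = 1/32

P(WWNNhhMm) = 1/32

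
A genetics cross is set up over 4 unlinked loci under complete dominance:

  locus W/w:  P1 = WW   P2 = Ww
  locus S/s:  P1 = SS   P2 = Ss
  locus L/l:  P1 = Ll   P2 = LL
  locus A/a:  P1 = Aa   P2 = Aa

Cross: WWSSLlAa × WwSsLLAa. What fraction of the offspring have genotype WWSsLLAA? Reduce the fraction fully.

WWSSLlAa gametes: WSLA×4, WSLa×4, WSlA×4, WSla×4
WwSsLLAa gametes: WSLA×2, WSLa×2, WsLA×2, WsLa×2, wSLA×2, wSLa×2, wsLA×2, wsLa×2
WWSSLlAa×WwSsLLAa grid (16·16=256): WWSSLLAA=8 WWSSLLAa=16 WWSSLLaa=8 WWSSLlAA=8 WWSSLlAa=16 WWSSLlaa=8 WWSsLLAA=8 WWSsLLAa=16 WWSsLLaa=8 WWSsLlAA=8 WWSsLlAa=16 WWSsLlaa=8 WwSSLLAA=8 WwSSLLAa=16 WwSSLLaa=8 WwSSLlAA=8 WwSSLlAa=16 WwSSLlaa=8 WwSsLLAA=8 WwSsLLAa=16 WwSsLLaa=8 WwSsLlAA=8 WwSsLlAa=16 WwSsLlaa=8
WWSsLLAA hits 8/256; gcd=8; 8÷8/256÷8 = 1/32

P(WWSsLLAA) = 1/32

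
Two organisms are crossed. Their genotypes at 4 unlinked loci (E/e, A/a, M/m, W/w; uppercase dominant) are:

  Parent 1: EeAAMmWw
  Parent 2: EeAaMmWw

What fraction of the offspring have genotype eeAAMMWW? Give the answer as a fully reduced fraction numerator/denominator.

EeAAMmWw gametes: EAMW×2, EAMw×2, EAmW×2, EAmw×2, eAMW×2, eAMw×2, eAmW×2, eAmw×2
EeAaMmWw gametes: EAMW×1, EAMw×1, EAmW×1, EAmw×1, EaMW×1, EaMw×1, EamW×1, Eamw×1, eAMW×1, eAMw×1, eAmW×1, eAmw×1, eaMW×1, eaMw×1, eamW×1, eamw×1
EeAAMmWw×EeAaMmWw grid (16·16=256): EEAAMMWW=2 EEAAMMWw=4 EEAAMMww=2 EEAAMmWW=4 EEAAMmWw=8 EEAAMmww=4 EEAAmmWW=2 EEAAmmWw=4 EEAAmmww=2 EEAaMMWW=2 EEAaMMWw=4 EEAaMMww=2 EEAaMmWW=4 EEAaMmWw=8 EEAaMmww=4 EEAammWW=2 EEAammWw=4 EEAammww=2 EeAAMMWW=4 EeAAMMWw=8 EeAAMMww=4 EeAAMmWW=8 EeAAMmWw=16 EeAAMmww=8 EeAAmmWW=4 EeAAmmWw=8 EeAAmmww=4 EeAaMMWW=4 EeAaMMWw=8 EeAaMMww=4 EeAaMmWW=8 EeAaMmWw=16 EeAaMmww=8 EeAammWW=4 EeAammWw=8 EeAammww=4 eeAAMMWW=2 eeAAMMWw=4 eeAAMMww=2 eeAAMmWW=4 eeAAMmWw=8 eeAAMmww=4 eeAAmmWW=2 eeAAmmWw=4 eeAAmmww=2 eeAaMMWW=2 eeAaMMWw=4 eeAaMMww=2 eeAaMmWW=4 eeAaMmWw=8 eeAaMmww=4 eeAammWW=2 eeAammWw=4 eeAammww=2
eeAAMMWW hits 2/256; gcd=2; 2÷2/256÷2 = 1/128

P(eeAAMMWW) = 1/128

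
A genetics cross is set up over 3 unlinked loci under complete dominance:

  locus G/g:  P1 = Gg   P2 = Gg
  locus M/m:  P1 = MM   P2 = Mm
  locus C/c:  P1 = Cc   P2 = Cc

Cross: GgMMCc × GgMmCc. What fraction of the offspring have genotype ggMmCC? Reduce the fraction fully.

P(ggMmCC) = 1/32

GgMMCc gametes: GMC×2, GMc×2, gMC×2, gMc×2
GgMmCc gametes: GMC×1, GMc×1, GmC×1, Gmc×1, gMC×1, gMc×1, gmC×1, gmc×1
GgMMCc×GgMmCc grid (8·8=64): GGMMCC=2 GGMMCc=4 GGMMcc=2 GGMmCC=2 GGMmCc=4 GGMmcc=2 GgMMCC=4 GgMMCc=8 GgMMcc=4 GgMmCC=4 GgMmCc=8 GgMmcc=4 ggMMCC=2 ggMMCc=4 ggMMcc=2 ggMmCC=2 ggMmCc=4 ggMmcc=2
ggMmCC hits 2/64; gcd=2; 2÷2/64÷2 = 1/32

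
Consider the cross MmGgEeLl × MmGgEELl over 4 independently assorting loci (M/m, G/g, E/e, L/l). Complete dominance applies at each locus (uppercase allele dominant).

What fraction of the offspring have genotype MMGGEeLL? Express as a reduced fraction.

MmGgEeLl gametes: MGEL×1, MGEl×1, MGeL×1, MGel×1, MgEL×1, MgEl×1, MgeL×1, Mgel×1, mGEL×1, mGEl×1, mGeL×1, mGel×1, mgEL×1, mgEl×1, mgeL×1, mgel×1
MmGgEELl gametes: MGEL×2, MGEl×2, MgEL×2, MgEl×2, mGEL×2, mGEl×2, mgEL×2, mgEl×2
MmGgEeLl×MmGgEELl grid (16·16=256): MMGGEELL=2 MMGGEELl=4 MMGGEEll=2 MMGGEeLL=2 MMGGEeLl=4 MMGGEell=2 MMGgEELL=4 MMGgEELl=8 MMGgEEll=4 MMGgEeLL=4 MMGgEeLl=8 MMGgEell=4 MMggEELL=2 MMggEELl=4 MMggEEll=2 MMggEeLL=2 MMggEeLl=4 MMggEell=2 MmGGEELL=4 MmGGEELl=8 MmGGEEll=4 MmGGEeLL=4 MmGGEeLl=8 MmGGEell=4 MmGgEELL=8 MmGgEELl=16 MmGgEEll=8 MmGgEeLL=8 MmGgEeLl=16 MmGgEell=8 MmggEELL=4 MmggEELl=8 MmggEEll=4 MmggEeLL=4 MmggEeLl=8 MmggEell=4 mmGGEELL=2 mmGGEELl=4 mmGGEEll=2 mmGGEeLL=2 mmGGEeLl=4 mmGGEell=2 mmGgEELL=4 mmGgEELl=8 mmGgEEll=4 mmGgEeLL=4 mmGgEeLl=8 mmGgEell=4 mmggEELL=2 mmggEELl=4 mmggEEll=2 mmggEeLL=2 mmggEeLl=4 mmggEell=2
MMGGEeLL hits 2/256; gcd=2; 2÷2/256÷2 = 1/128

P(MMGGEeLL) = 1/128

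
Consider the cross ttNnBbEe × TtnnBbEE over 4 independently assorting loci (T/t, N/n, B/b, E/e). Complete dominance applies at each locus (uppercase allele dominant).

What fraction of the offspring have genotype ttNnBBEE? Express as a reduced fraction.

P(ttNnBBEE) = 1/32

ttNnBbEe gametes: tNBE×2, tNBe×2, tNbE×2, tNbe×2, tnBE×2, tnBe×2, tnbE×2, tnbe×2
TtnnBbEE gametes: TnBE×4, TnbE×4, tnBE×4, tnbE×4
ttNnBbEe×TtnnBbEE grid (16·16=256): TtNnBBEE=8 TtNnBBEe=8 TtNnBbEE=16 TtNnBbEe=16 TtNnbbEE=8 TtNnbbEe=8 TtnnBBEE=8 TtnnBBEe=8 TtnnBbEE=16 TtnnBbEe=16 TtnnbbEE=8 TtnnbbEe=8 ttNnBBEE=8 ttNnBBEe=8 ttNnBbEE=16 ttNnBbEe=16 ttNnbbEE=8 ttNnbbEe=8 ttnnBBEE=8 ttnnBBEe=8 ttnnBbEE=16 ttnnBbEe=16 ttnnbbEE=8 ttnnbbEe=8
ttNnBBEE hits 8/256; gcd=8; 8÷8/256÷8 = 1/32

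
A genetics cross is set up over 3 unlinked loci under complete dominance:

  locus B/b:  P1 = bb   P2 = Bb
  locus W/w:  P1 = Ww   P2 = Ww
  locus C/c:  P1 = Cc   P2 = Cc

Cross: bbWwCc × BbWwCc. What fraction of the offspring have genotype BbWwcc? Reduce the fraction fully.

bbWwCc gametes: bWC×2, bWc×2, bwC×2, bwc×2
BbWwCc gametes: BWC×1, BWc×1, BwC×1, Bwc×1, bWC×1, bWc×1, bwC×1, bwc×1
bbWwCc×BbWwCc grid (8·8=64): BbWWCC=2 BbWWCc=4 BbWWcc=2 BbWwCC=4 BbWwCc=8 BbWwcc=4 BbwwCC=2 BbwwCc=4 Bbwwcc=2 bbWWCC=2 bbWWCc=4 bbWWcc=2 bbWwCC=4 bbWwCc=8 bbWwcc=4 bbwwCC=2 bbwwCc=4 bbwwcc=2
BbWwcc hits 4/64; gcd=4; 4÷4/64÷4 = 1/16

P(BbWwcc) = 1/16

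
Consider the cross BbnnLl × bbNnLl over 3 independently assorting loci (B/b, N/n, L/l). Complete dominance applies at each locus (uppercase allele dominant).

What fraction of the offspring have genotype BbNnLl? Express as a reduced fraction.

P(BbNnLl) = 1/8

BbnnLl gametes: BnL×2, Bnl×2, bnL×2, bnl×2
bbNnLl gametes: bNL×2, bNl×2, bnL×2, bnl×2
BbnnLl×bbNnLl grid (8·8=64): BbNnLL=4 BbNnLl=8 BbNnll=4 BbnnLL=4 BbnnLl=8 Bbnnll=4 bbNnLL=4 bbNnLl=8 bbNnll=4 bbnnLL=4 bbnnLl=8 bbnnll=4
BbNnLl hits 8/64; gcd=8; 8÷8/64÷8 = 1/8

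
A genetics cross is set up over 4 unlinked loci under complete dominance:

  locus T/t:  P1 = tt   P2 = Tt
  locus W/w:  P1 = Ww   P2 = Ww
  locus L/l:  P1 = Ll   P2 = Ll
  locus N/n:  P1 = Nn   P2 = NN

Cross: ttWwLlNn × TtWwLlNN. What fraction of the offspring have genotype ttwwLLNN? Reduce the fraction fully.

P(ttwwLLNN) = 1/64

ttWwLlNn gametes: tWLN×2, tWLn×2, tWlN×2, tWln×2, twLN×2, twLn×2, twlN×2, twln×2
TtWwLlNN gametes: TWLN×2, TWlN×2, TwLN×2, TwlN×2, tWLN×2, tWlN×2, twLN×2, twlN×2
ttWwLlNn×TtWwLlNN grid (16·16=256): TtWWLLNN=4 TtWWLLNn=4 TtWWLlNN=8 TtWWLlNn=8 TtWWllNN=4 TtWWllNn=4 TtWwLLNN=8 TtWwLLNn=8 TtWwLlNN=16 TtWwLlNn=16 TtWwllNN=8 TtWwllNn=8 TtwwLLNN=4 TtwwLLNn=4 TtwwLlNN=8 TtwwLlNn=8 TtwwllNN=4 TtwwllNn=4 ttWWLLNN=4 ttWWLLNn=4 ttWWLlNN=8 ttWWLlNn=8 ttWWllNN=4 ttWWllNn=4 ttWwLLNN=8 ttWwLLNn=8 ttWwLlNN=16 ttWwLlNn=16 ttWwllNN=8 ttWwllNn=8 ttwwLLNN=4 ttwwLLNn=4 ttwwLlNN=8 ttwwLlNn=8 ttwwllNN=4 ttwwllNn=4
ttwwLLNN hits 4/256; gcd=4; 4÷4/256÷4 = 1/64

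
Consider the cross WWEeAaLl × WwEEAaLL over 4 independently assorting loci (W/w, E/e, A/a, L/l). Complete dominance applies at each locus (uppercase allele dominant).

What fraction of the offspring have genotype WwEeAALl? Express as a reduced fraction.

P(WwEeAALl) = 1/32

WWEeAaLl gametes: WEAL×2, WEAl×2, WEaL×2, WEal×2, WeAL×2, WeAl×2, WeaL×2, Weal×2
WwEEAaLL gametes: WEAL×4, WEaL×4, wEAL×4, wEaL×4
WWEeAaLl×WwEEAaLL grid (16·16=256): WWEEAALL=8 WWEEAALl=8 WWEEAaLL=16 WWEEAaLl=16 WWEEaaLL=8 WWEEaaLl=8 WWEeAALL=8 WWEeAALl=8 WWEeAaLL=16 WWEeAaLl=16 WWEeaaLL=8 WWEeaaLl=8 WwEEAALL=8 WwEEAALl=8 WwEEAaLL=16 WwEEAaLl=16 WwEEaaLL=8 WwEEaaLl=8 WwEeAALL=8 WwEeAALl=8 WwEeAaLL=16 WwEeAaLl=16 WwEeaaLL=8 WwEeaaLl=8
WwEeAALl hits 8/256; gcd=8; 8÷8/256÷8 = 1/32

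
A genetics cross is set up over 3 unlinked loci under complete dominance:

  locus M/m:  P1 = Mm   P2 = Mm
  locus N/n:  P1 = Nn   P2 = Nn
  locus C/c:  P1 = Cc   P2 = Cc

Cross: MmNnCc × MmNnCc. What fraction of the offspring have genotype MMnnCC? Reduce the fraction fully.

MmNnCc gametes: MNC×1, MNc×1, MnC×1, Mnc×1, mNC×1, mNc×1, mnC×1, mnc×1
MmNnCc gametes: MNC×1, MNc×1, MnC×1, Mnc×1, mNC×1, mNc×1, mnC×1, mnc×1
MmNnCc×MmNnCc grid (8·8=64): MMNNCC=1 MMNNCc=2 MMNNcc=1 MMNnCC=2 MMNnCc=4 MMNncc=2 MMnnCC=1 MMnnCc=2 MMnncc=1 MmNNCC=2 MmNNCc=4 MmNNcc=2 MmNnCC=4 MmNnCc=8 MmNncc=4 MmnnCC=2 MmnnCc=4 Mmnncc=2 mmNNCC=1 mmNNCc=2 mmNNcc=1 mmNnCC=2 mmNnCc=4 mmNncc=2 mmnnCC=1 mmnnCc=2 mmnncc=1
MMnnCC hits 1/64; gcd=1; 1÷1/64÷1 = 1/64

P(MMnnCC) = 1/64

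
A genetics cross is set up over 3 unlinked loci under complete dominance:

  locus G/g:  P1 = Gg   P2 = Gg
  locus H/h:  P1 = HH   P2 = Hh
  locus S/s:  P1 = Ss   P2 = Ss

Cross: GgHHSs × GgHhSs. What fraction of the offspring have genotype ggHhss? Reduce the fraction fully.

GgHHSs gametes: GHS×2, GHs×2, gHS×2, gHs×2
GgHhSs gametes: GHS×1, GHs×1, GhS×1, Ghs×1, gHS×1, gHs×1, ghS×1, ghs×1
GgHHSs×GgHhSs grid (8·8=64): GGHHSS=2 GGHHSs=4 GGHHss=2 GGHhSS=2 GGHhSs=4 GGHhss=2 GgHHSS=4 GgHHSs=8 GgHHss=4 GgHhSS=4 GgHhSs=8 GgHhss=4 ggHHSS=2 ggHHSs=4 ggHHss=2 ggHhSS=2 ggHhSs=4 ggHhss=2
ggHhss hits 2/64; gcd=2; 2÷2/64÷2 = 1/32

P(ggHhss) = 1/32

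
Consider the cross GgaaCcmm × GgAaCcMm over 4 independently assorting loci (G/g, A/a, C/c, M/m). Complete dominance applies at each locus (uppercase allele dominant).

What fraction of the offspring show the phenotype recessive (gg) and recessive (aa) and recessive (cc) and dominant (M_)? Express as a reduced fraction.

P(gg aa cc M_) = 1/64

GgaaCcmm gametes: GaCm×4, Gacm×4, gaCm×4, gacm×4
GgAaCcMm gametes: GACM×1, GACm×1, GAcM×1, GAcm×1, GaCM×1, GaCm×1, GacM×1, Gacm×1, gACM×1, gACm×1, gAcM×1, gAcm×1, gaCM×1, gaCm×1, gacM×1, gacm×1
GgaaCcmm×GgAaCcMm grid (16·16=256): GGAaCCMm=4 GGAaCCmm=4 GGAaCcMm=8 GGAaCcmm=8 GGAaccMm=4 GGAaccmm=4 GGaaCCMm=4 GGaaCCmm=4 GGaaCcMm=8 GGaaCcmm=8 GGaaccMm=4 GGaaccmm=4 GgAaCCMm=8 GgAaCCmm=8 GgAaCcMm=16 GgAaCcmm=16 GgAaccMm=8 GgAaccmm=8 GgaaCCMm=8 GgaaCCmm=8 GgaaCcMm=16 GgaaCcmm=16 GgaaccMm=8 Ggaaccmm=8 ggAaCCMm=4 ggAaCCmm=4 ggAaCcMm=8 ggAaCcmm=8 ggAaccMm=4 ggAaccmm=4 ggaaCCMm=4 ggaaCCmm=4 ggaaCcMm=8 ggaaCcmm=8 ggaaccMm=4 ggaaccmm=4
gg aa cc M_ hits 4/256; gcd=4; 4÷4/256÷4 = 1/64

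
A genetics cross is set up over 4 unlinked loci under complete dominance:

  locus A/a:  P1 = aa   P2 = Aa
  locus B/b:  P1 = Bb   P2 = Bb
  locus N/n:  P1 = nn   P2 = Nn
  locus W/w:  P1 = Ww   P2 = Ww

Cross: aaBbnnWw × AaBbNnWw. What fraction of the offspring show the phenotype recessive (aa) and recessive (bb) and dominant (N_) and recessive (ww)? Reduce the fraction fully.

aaBbnnWw gametes: aBnW×4, aBnw×4, abnW×4, abnw×4
AaBbNnWw gametes: ABNW×1, ABNw×1, ABnW×1, ABnw×1, AbNW×1, AbNw×1, AbnW×1, Abnw×1, aBNW×1, aBNw×1, aBnW×1, aBnw×1, abNW×1, abNw×1, abnW×1, abnw×1
aaBbnnWw×AaBbNnWw grid (16·16=256): AaBBNnWW=4 AaBBNnWw=8 AaBBNnww=4 AaBBnnWW=4 AaBBnnWw=8 AaBBnnww=4 AaBbNnWW=8 AaBbNnWw=16 AaBbNnww=8 AaBbnnWW=8 AaBbnnWw=16 AaBbnnww=8 AabbNnWW=4 AabbNnWw=8 AabbNnww=4 AabbnnWW=4 AabbnnWw=8 Aabbnnww=4 aaBBNnWW=4 aaBBNnWw=8 aaBBNnww=4 aaBBnnWW=4 aaBBnnWw=8 aaBBnnww=4 aaBbNnWW=8 aaBbNnWw=16 aaBbNnww=8 aaBbnnWW=8 aaBbnnWw=16 aaBbnnww=8 aabbNnWW=4 aabbNnWw=8 aabbNnww=4 aabbnnWW=4 aabbnnWw=8 aabbnnww=4
aa bb N_ ww hits 4/256; gcd=4; 4÷4/256÷4 = 1/64

P(aa bb N_ ww) = 1/64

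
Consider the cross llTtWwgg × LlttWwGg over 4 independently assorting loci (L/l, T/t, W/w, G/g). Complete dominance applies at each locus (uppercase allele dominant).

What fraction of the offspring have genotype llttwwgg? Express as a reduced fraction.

llTtWwgg gametes: lTWg×4, lTwg×4, ltWg×4, ltwg×4
LlttWwGg gametes: LtWG×2, LtWg×2, LtwG×2, Ltwg×2, ltWG×2, ltWg×2, ltwG×2, ltwg×2
llTtWwgg×LlttWwGg grid (16·16=256): LlTtWWGg=8 LlTtWWgg=8 LlTtWwGg=16 LlTtWwgg=16 LlTtwwGg=8 LlTtwwgg=8 LlttWWGg=8 LlttWWgg=8 LlttWwGg=16 LlttWwgg=16 LlttwwGg=8 Llttwwgg=8 llTtWWGg=8 llTtWWgg=8 llTtWwGg=16 llTtWwgg=16 llTtwwGg=8 llTtwwgg=8 llttWWGg=8 llttWWgg=8 llttWwGg=16 llttWwgg=16 llttwwGg=8 llttwwgg=8
llttwwgg hits 8/256; gcd=8; 8÷8/256÷8 = 1/32

P(llttwwgg) = 1/32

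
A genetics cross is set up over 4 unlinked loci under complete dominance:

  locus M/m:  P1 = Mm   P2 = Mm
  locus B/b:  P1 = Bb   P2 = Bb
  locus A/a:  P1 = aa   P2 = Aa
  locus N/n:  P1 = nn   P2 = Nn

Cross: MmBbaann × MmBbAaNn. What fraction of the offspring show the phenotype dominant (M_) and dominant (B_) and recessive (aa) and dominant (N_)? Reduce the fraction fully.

MmBbaann gametes: MBan×4, Mban×4, mBan×4, mban×4
MmBbAaNn gametes: MBAN×1, MBAn×1, MBaN×1, MBan×1, MbAN×1, MbAn×1, MbaN×1, Mban×1, mBAN×1, mBAn×1, mBaN×1, mBan×1, mbAN×1, mbAn×1, mbaN×1, mban×1
MmBbaann×MmBbAaNn grid (16·16=256): MMBBAaNn=4 MMBBAann=4 MMBBaaNn=4 MMBBaann=4 MMBbAaNn=8 MMBbAann=8 MMBbaaNn=8 MMBbaann=8 MMbbAaNn=4 MMbbAann=4 MMbbaaNn=4 MMbbaann=4 MmBBAaNn=8 MmBBAann=8 MmBBaaNn=8 MmBBaann=8 MmBbAaNn=16 MmBbAann=16 MmBbaaNn=16 MmBbaann=16 MmbbAaNn=8 MmbbAann=8 MmbbaaNn=8 Mmbbaann=8 mmBBAaNn=4 mmBBAann=4 mmBBaaNn=4 mmBBaann=4 mmBbAaNn=8 mmBbAann=8 mmBbaaNn=8 mmBbaann=8 mmbbAaNn=4 mmbbAann=4 mmbbaaNn=4 mmbbaann=4
M_ B_ aa N_ hits 36/256; gcd=4; 36÷4/256÷4 = 9/64

P(M_ B_ aa N_) = 9/64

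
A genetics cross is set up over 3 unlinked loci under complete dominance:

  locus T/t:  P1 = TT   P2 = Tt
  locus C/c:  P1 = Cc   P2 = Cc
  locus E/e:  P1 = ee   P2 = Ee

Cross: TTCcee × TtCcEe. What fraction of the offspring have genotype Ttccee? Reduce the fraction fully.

TTCcee gametes: TCe×4, Tce×4
TtCcEe gametes: TCE×1, TCe×1, TcE×1, Tce×1, tCE×1, tCe×1, tcE×1, tce×1
TTCcee×TtCcEe grid (8·8=64): TTCCEe=4 TTCCee=4 TTCcEe=8 TTCcee=8 TTccEe=4 TTccee=4 TtCCEe=4 TtCCee=4 TtCcEe=8 TtCcee=8 TtccEe=4 Ttccee=4
Ttccee hits 4/64; gcd=4; 4÷4/64÷4 = 1/16

P(Ttccee) = 1/16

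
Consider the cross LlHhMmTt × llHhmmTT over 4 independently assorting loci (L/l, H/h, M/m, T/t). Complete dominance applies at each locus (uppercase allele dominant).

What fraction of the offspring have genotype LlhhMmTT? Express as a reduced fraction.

P(LlhhMmTT) = 1/32

LlHhMmTt gametes: LHMT×1, LHMt×1, LHmT×1, LHmt×1, LhMT×1, LhMt×1, LhmT×1, Lhmt×1, lHMT×1, lHMt×1, lHmT×1, lHmt×1, lhMT×1, lhMt×1, lhmT×1, lhmt×1
llHhmmTT gametes: lHmT×8, lhmT×8
LlHhMmTt×llHhmmTT grid (16·16=256): LlHHMmTT=8 LlHHMmTt=8 LlHHmmTT=8 LlHHmmTt=8 LlHhMmTT=16 LlHhMmTt=16 LlHhmmTT=16 LlHhmmTt=16 LlhhMmTT=8 LlhhMmTt=8 LlhhmmTT=8 LlhhmmTt=8 llHHMmTT=8 llHHMmTt=8 llHHmmTT=8 llHHmmTt=8 llHhMmTT=16 llHhMmTt=16 llHhmmTT=16 llHhmmTt=16 llhhMmTT=8 llhhMmTt=8 llhhmmTT=8 llhhmmTt=8
LlhhMmTT hits 8/256; gcd=8; 8÷8/256÷8 = 1/32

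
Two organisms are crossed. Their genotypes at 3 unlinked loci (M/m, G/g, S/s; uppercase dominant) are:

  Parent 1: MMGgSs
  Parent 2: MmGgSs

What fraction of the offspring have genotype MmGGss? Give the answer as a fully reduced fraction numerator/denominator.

P(MmGGss) = 1/32

MMGgSs gametes: MGS×2, MGs×2, MgS×2, Mgs×2
MmGgSs gametes: MGS×1, MGs×1, MgS×1, Mgs×1, mGS×1, mGs×1, mgS×1, mgs×1
MMGgSs×MmGgSs grid (8·8=64): MMGGSS=2 MMGGSs=4 MMGGss=2 MMGgSS=4 MMGgSs=8 MMGgss=4 MMggSS=2 MMggSs=4 MMggss=2 MmGGSS=2 MmGGSs=4 MmGGss=2 MmGgSS=4 MmGgSs=8 MmGgss=4 MmggSS=2 MmggSs=4 Mmggss=2
MmGGss hits 2/64; gcd=2; 2÷2/64÷2 = 1/32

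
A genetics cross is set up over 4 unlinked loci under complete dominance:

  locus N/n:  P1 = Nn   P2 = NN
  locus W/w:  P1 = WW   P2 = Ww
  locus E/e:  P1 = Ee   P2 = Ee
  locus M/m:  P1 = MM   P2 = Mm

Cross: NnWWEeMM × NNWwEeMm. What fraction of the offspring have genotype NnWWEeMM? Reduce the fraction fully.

NnWWEeMM gametes: NWEM×4, NWeM×4, nWEM×4, nWeM×4
NNWwEeMm gametes: NWEM×2, NWEm×2, NWeM×2, NWem×2, NwEM×2, NwEm×2, NweM×2, Nwem×2
NnWWEeMM×NNWwEeMm grid (16·16=256): NNWWEEMM=8 NNWWEEMm=8 NNWWEeMM=16 NNWWEeMm=16 NNWWeeMM=8 NNWWeeMm=8 NNWwEEMM=8 NNWwEEMm=8 NNWwEeMM=16 NNWwEeMm=16 NNWweeMM=8 NNWweeMm=8 NnWWEEMM=8 NnWWEEMm=8 NnWWEeMM=16 NnWWEeMm=16 NnWWeeMM=8 NnWWeeMm=8 NnWwEEMM=8 NnWwEEMm=8 NnWwEeMM=16 NnWwEeMm=16 NnWweeMM=8 NnWweeMm=8
NnWWEeMM hits 16/256; gcd=16; 16÷16/256÷16 = 1/16

P(NnWWEeMM) = 1/16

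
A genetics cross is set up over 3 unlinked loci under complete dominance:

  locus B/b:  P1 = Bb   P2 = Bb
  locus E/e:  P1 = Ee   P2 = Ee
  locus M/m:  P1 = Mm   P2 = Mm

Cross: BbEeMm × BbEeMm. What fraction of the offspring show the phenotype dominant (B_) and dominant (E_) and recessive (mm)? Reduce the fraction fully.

BbEeMm gametes: BEM×1, BEm×1, BeM×1, Bem×1, bEM×1, bEm×1, beM×1, bem×1
BbEeMm gametes: BEM×1, BEm×1, BeM×1, Bem×1, bEM×1, bEm×1, beM×1, bem×1
BbEeMm×BbEeMm grid (8·8=64): BBEEMM=1 BBEEMm=2 BBEEmm=1 BBEeMM=2 BBEeMm=4 BBEemm=2 BBeeMM=1 BBeeMm=2 BBeemm=1 BbEEMM=2 BbEEMm=4 BbEEmm=2 BbEeMM=4 BbEeMm=8 BbEemm=4 BbeeMM=2 BbeeMm=4 Bbeemm=2 bbEEMM=1 bbEEMm=2 bbEEmm=1 bbEeMM=2 bbEeMm=4 bbEemm=2 bbeeMM=1 bbeeMm=2 bbeemm=1
B_ E_ mm hits 9/64; gcd=1; 9÷1/64÷1 = 9/64

P(B_ E_ mm) = 9/64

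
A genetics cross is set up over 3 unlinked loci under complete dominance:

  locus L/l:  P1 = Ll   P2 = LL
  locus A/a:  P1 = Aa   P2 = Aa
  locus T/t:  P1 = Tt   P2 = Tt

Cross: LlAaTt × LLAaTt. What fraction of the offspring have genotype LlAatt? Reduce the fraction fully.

LlAaTt gametes: LAT×1, LAt×1, LaT×1, Lat×1, lAT×1, lAt×1, laT×1, lat×1
LLAaTt gametes: LAT×2, LAt×2, LaT×2, Lat×2
LlAaTt×LLAaTt grid (8·8=64): LLAATT=2 LLAATt=4 LLAAtt=2 LLAaTT=4 LLAaTt=8 LLAatt=4 LLaaTT=2 LLaaTt=4 LLaatt=2 LlAATT=2 LlAATt=4 LlAAtt=2 LlAaTT=4 LlAaTt=8 LlAatt=4 LlaaTT=2 LlaaTt=4 Llaatt=2
LlAatt hits 4/64; gcd=4; 4÷4/64÷4 = 1/16

P(LlAatt) = 1/16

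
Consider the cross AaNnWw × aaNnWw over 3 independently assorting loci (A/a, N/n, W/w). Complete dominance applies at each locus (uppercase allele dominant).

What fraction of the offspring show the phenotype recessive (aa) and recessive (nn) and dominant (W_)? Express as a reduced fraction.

AaNnWw gametes: ANW×1, ANw×1, AnW×1, Anw×1, aNW×1, aNw×1, anW×1, anw×1
aaNnWw gametes: aNW×2, aNw×2, anW×2, anw×2
AaNnWw×aaNnWw grid (8·8=64): AaNNWW=2 AaNNWw=4 AaNNww=2 AaNnWW=4 AaNnWw=8 AaNnww=4 AannWW=2 AannWw=4 Aannww=2 aaNNWW=2 aaNNWw=4 aaNNww=2 aaNnWW=4 aaNnWw=8 aaNnww=4 aannWW=2 aannWw=4 aannww=2
aa nn W_ hits 6/64; gcd=2; 6÷2/64÷2 = 3/32

P(aa nn W_) = 3/32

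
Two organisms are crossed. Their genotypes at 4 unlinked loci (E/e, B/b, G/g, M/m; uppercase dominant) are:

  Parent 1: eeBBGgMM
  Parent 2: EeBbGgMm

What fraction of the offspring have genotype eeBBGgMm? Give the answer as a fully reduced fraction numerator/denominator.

P(eeBBGgMm) = 1/16

eeBBGgMM gametes: eBGM×8, eBgM×8
EeBbGgMm gametes: EBGM×1, EBGm×1, EBgM×1, EBgm×1, EbGM×1, EbGm×1, EbgM×1, Ebgm×1, eBGM×1, eBGm×1, eBgM×1, eBgm×1, ebGM×1, ebGm×1, ebgM×1, ebgm×1
eeBBGgMM×EeBbGgMm grid (16·16=256): EeBBGGMM=8 EeBBGGMm=8 EeBBGgMM=16 EeBBGgMm=16 EeBBggMM=8 EeBBggMm=8 EeBbGGMM=8 EeBbGGMm=8 EeBbGgMM=16 EeBbGgMm=16 EeBbggMM=8 EeBbggMm=8 eeBBGGMM=8 eeBBGGMm=8 eeBBGgMM=16 eeBBGgMm=16 eeBBggMM=8 eeBBggMm=8 eeBbGGMM=8 eeBbGGMm=8 eeBbGgMM=16 eeBbGgMm=16 eeBbggMM=8 eeBbggMm=8
eeBBGgMm hits 16/256; gcd=16; 16÷16/256÷16 = 1/16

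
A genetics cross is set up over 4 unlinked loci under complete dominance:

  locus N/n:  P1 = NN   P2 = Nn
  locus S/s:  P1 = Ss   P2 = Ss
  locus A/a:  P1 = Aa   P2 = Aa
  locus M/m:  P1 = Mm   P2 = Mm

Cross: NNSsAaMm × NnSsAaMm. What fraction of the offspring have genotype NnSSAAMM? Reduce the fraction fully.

NNSsAaMm gametes: NSAM×2, NSAm×2, NSaM×2, NSam×2, NsAM×2, NsAm×2, NsaM×2, Nsam×2
NnSsAaMm gametes: NSAM×1, NSAm×1, NSaM×1, NSam×1, NsAM×1, NsAm×1, NsaM×1, Nsam×1, nSAM×1, nSAm×1, nSaM×1, nSam×1, nsAM×1, nsAm×1, nsaM×1, nsam×1
NNSsAaMm×NnSsAaMm grid (16·16=256): NNSSAAMM=2 NNSSAAMm=4 NNSSAAmm=2 NNSSAaMM=4 NNSSAaMm=8 NNSSAamm=4 NNSSaaMM=2 NNSSaaMm=4 NNSSaamm=2 NNSsAAMM=4 NNSsAAMm=8 NNSsAAmm=4 NNSsAaMM=8 NNSsAaMm=16 NNSsAamm=8 NNSsaaMM=4 NNSsaaMm=8 NNSsaamm=4 NNssAAMM=2 NNssAAMm=4 NNssAAmm=2 NNssAaMM=4 NNssAaMm=8 NNssAamm=4 NNssaaMM=2 NNssaaMm=4 NNssaamm=2 NnSSAAMM=2 NnSSAAMm=4 NnSSAAmm=2 NnSSAaMM=4 NnSSAaMm=8 NnSSAamm=4 NnSSaaMM=2 NnSSaaMm=4 NnSSaamm=2 NnSsAAMM=4 NnSsAAMm=8 NnSsAAmm=4 NnSsAaMM=8 NnSsAaMm=16 NnSsAamm=8 NnSsaaMM=4 NnSsaaMm=8 NnSsaamm=4 NnssAAMM=2 NnssAAMm=4 NnssAAmm=2 NnssAaMM=4 NnssAaMm=8 NnssAamm=4 NnssaaMM=2 NnssaaMm=4 Nnssaamm=2
NnSSAAMM hits 2/256; gcd=2; 2÷2/256÷2 = 1/128

P(NnSSAAMM) = 1/128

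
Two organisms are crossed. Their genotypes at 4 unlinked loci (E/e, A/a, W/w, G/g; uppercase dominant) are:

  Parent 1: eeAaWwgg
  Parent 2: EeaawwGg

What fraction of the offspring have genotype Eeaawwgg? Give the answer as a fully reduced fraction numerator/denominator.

eeAaWwgg gametes: eAWg×4, eAwg×4, eaWg×4, eawg×4
EeaawwGg gametes: EawG×4, Eawg×4, eawG×4, eawg×4
eeAaWwgg×EeaawwGg grid (16·16=256): EeAaWwGg=16 EeAaWwgg=16 EeAawwGg=16 EeAawwgg=16 EeaaWwGg=16 EeaaWwgg=16 EeaawwGg=16 Eeaawwgg=16 eeAaWwGg=16 eeAaWwgg=16 eeAawwGg=16 eeAawwgg=16 eeaaWwGg=16 eeaaWwgg=16 eeaawwGg=16 eeaawwgg=16
Eeaawwgg hits 16/256; gcd=16; 16÷16/256÷16 = 1/16

P(Eeaawwgg) = 1/16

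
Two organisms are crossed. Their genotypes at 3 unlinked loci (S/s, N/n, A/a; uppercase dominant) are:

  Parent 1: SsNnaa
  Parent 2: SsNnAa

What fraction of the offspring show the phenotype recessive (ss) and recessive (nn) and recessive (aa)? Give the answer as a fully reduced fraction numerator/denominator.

SsNnaa gametes: SNa×2, Sna×2, sNa×2, sna×2
SsNnAa gametes: SNA×1, SNa×1, SnA×1, Sna×1, sNA×1, sNa×1, snA×1, sna×1
SsNnaa×SsNnAa grid (8·8=64): SSNNAa=2 SSNNaa=2 SSNnAa=4 SSNnaa=4 SSnnAa=2 SSnnaa=2 SsNNAa=4 SsNNaa=4 SsNnAa=8 SsNnaa=8 SsnnAa=4 Ssnnaa=4 ssNNAa=2 ssNNaa=2 ssNnAa=4 ssNnaa=4 ssnnAa=2 ssnnaa=2
ss nn aa hits 2/64; gcd=2; 2÷2/64÷2 = 1/32

P(ss nn aa) = 1/32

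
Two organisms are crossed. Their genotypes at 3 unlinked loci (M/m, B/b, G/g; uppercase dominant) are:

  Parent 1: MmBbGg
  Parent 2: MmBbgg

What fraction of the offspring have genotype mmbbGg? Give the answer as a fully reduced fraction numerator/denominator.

MmBbGg gametes: MBG×1, MBg×1, MbG×1, Mbg×1, mBG×1, mBg×1, mbG×1, mbg×1
MmBbgg gametes: MBg×2, Mbg×2, mBg×2, mbg×2
MmBbGg×MmBbgg grid (8·8=64): MMBBGg=2 MMBBgg=2 MMBbGg=4 MMBbgg=4 MMbbGg=2 MMbbgg=2 MmBBGg=4 MmBBgg=4 MmBbGg=8 MmBbgg=8 MmbbGg=4 Mmbbgg=4 mmBBGg=2 mmBBgg=2 mmBbGg=4 mmBbgg=4 mmbbGg=2 mmbbgg=2
mmbbGg hits 2/64; gcd=2; 2÷2/64÷2 = 1/32

P(mmbbGg) = 1/32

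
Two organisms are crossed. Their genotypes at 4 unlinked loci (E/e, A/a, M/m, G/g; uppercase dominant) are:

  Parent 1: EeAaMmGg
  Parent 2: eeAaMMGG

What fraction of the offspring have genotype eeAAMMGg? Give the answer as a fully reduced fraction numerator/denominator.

P(eeAAMMGg) = 1/32

EeAaMmGg gametes: EAMG×1, EAMg×1, EAmG×1, EAmg×1, EaMG×1, EaMg×1, EamG×1, Eamg×1, eAMG×1, eAMg×1, eAmG×1, eAmg×1, eaMG×1, eaMg×1, eamG×1, eamg×1
eeAaMMGG gametes: eAMG×8, eaMG×8
EeAaMmGg×eeAaMMGG grid (16·16=256): EeAAMMGG=8 EeAAMMGg=8 EeAAMmGG=8 EeAAMmGg=8 EeAaMMGG=16 EeAaMMGg=16 EeAaMmGG=16 EeAaMmGg=16 EeaaMMGG=8 EeaaMMGg=8 EeaaMmGG=8 EeaaMmGg=8 eeAAMMGG=8 eeAAMMGg=8 eeAAMmGG=8 eeAAMmGg=8 eeAaMMGG=16 eeAaMMGg=16 eeAaMmGG=16 eeAaMmGg=16 eeaaMMGG=8 eeaaMMGg=8 eeaaMmGG=8 eeaaMmGg=8
eeAAMMGg hits 8/256; gcd=8; 8÷8/256÷8 = 1/32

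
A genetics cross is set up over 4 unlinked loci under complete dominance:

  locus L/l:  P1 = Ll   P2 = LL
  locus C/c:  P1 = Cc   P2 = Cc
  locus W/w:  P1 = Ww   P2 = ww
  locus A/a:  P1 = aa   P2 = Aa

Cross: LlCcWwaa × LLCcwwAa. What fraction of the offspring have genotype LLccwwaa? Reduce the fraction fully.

LlCcWwaa gametes: LCWa×2, LCwa×2, LcWa×2, Lcwa×2, lCWa×2, lCwa×2, lcWa×2, lcwa×2
LLCcwwAa gametes: LCwA×4, LCwa×4, LcwA×4, Lcwa×4
LlCcWwaa×LLCcwwAa grid (16·16=256): LLCCWwAa=8 LLCCWwaa=8 LLCCwwAa=8 LLCCwwaa=8 LLCcWwAa=16 LLCcWwaa=16 LLCcwwAa=16 LLCcwwaa=16 LLccWwAa=8 LLccWwaa=8 LLccwwAa=8 LLccwwaa=8 LlCCWwAa=8 LlCCWwaa=8 LlCCwwAa=8 LlCCwwaa=8 LlCcWwAa=16 LlCcWwaa=16 LlCcwwAa=16 LlCcwwaa=16 LlccWwAa=8 LlccWwaa=8 LlccwwAa=8 Llccwwaa=8
LLccwwaa hits 8/256; gcd=8; 8÷8/256÷8 = 1/32

P(LLccwwaa) = 1/32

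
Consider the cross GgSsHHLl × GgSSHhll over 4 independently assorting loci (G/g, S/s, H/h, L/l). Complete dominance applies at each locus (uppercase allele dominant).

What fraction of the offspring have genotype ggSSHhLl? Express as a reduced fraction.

GgSsHHLl gametes: GSHL×2, GSHl×2, GsHL×2, GsHl×2, gSHL×2, gSHl×2, gsHL×2, gsHl×2
GgSSHhll gametes: GSHl×4, GShl×4, gSHl×4, gShl×4
GgSsHHLl×GgSSHhll grid (16·16=256): GGSSHHLl=8 GGSSHHll=8 GGSSHhLl=8 GGSSHhll=8 GGSsHHLl=8 GGSsHHll=8 GGSsHhLl=8 GGSsHhll=8 GgSSHHLl=16 GgSSHHll=16 GgSSHhLl=16 GgSSHhll=16 GgSsHHLl=16 GgSsHHll=16 GgSsHhLl=16 GgSsHhll=16 ggSSHHLl=8 ggSSHHll=8 ggSSHhLl=8 ggSSHhll=8 ggSsHHLl=8 ggSsHHll=8 ggSsHhLl=8 ggSsHhll=8
ggSSHhLl hits 8/256; gcd=8; 8÷8/256÷8 = 1/32

P(ggSSHhLl) = 1/32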